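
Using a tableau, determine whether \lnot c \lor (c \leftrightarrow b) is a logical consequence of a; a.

Initial set: {a; a; \lnot (\lnot c \lor (c \leftrightarrow b))}.
\lnot (\lnot c \lor (c \leftrightarrow b)): α-rule — add \lnot \lnot c, \lnot (c \leftrightarrow b).
\lnot (c \leftrightarrow b): β-rule — branch into c, \lnot b  //  \lnot c, b.
  branch 1 (add c, \lnot b):
    ○ open, literals {a=T, b=F, c=T}.
  branch 2 (add \lnot c, b):
    × closes — contains both c and \lnot c.
1 branch closed, 1 open.
An open branch gives a countermodel: a=T, b=F, c=T (unmentioned atoms arbitrary); the premises hold there but the conclusion fails.

No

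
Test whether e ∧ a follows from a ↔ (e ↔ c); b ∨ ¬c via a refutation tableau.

No

Initial set: {(a ↔ (e ↔ c)); (b ∨ ¬c); ¬(e ∧ a)}.
(a ↔ (e ↔ c)): β-rule — branch into a, (e ↔ c)  //  ¬a, ¬(e ↔ c).
  branch 1 (add a, (e ↔ c)):
    (b ∨ ¬c): β-rule — branch into b  //  ¬c.
      branch 1.1 (add b):
        ¬(e ∧ a): β-rule — branch into ¬e  //  ¬a.
          branch 1.1.1 (add ¬e):
            (e ↔ c): β-rule — branch into e, c  //  ¬e, ¬c.
              branch 1.1.1.1 (add e, c):
                × closes — contains both e and ¬e.
              branch 1.1.1.2 (add ¬e, ¬c):
                ○ open, literals {a=1, b=1, c=0, e=0}.
          branch 1.1.2 (add ¬a):
            × closes — contains both a and ¬a.
      branch 1.2 (add ¬c):
        ¬(e ∧ a): β-rule — branch into ¬e  //  ¬a.
          branch 1.2.1 (add ¬e):
            (e ↔ c): β-rule — branch into e, c  //  ¬e, ¬c.
              branch 1.2.1.1 (add e, c):
                × closes — contains both e and ¬e.
              branch 1.2.1.2 (add ¬e, ¬c):
                ○ open, literals {a=1, c=0, e=0}.
          branch 1.2.2 (add ¬a):
            × closes — contains both a and ¬a.
  branch 2 (add ¬a, ¬(e ↔ c)):
    (b ∨ ¬c): β-rule — branch into b  //  ¬c.
      branch 2.1 (add b):
        ¬(e ∧ a): β-rule — branch into ¬e  //  ¬a.
          branch 2.1.1 (add ¬e):
            ¬(e ↔ c): β-rule — branch into e, ¬c  //  ¬e, c.
              branch 2.1.1.1 (add e, ¬c):
                × closes — contains both e and ¬e.
              branch 2.1.1.2 (add ¬e, c):
                ○ open, literals {a=0, b=1, c=1, e=0}.
          branch 2.1.2 (add ¬a):
            ¬(e ↔ c): β-rule — branch into e, ¬c  //  ¬e, c.
              branch 2.1.2.1 (add e, ¬c):
                ○ open, literals {a=0, b=1, c=0, e=1}.
              branch 2.1.2.2 (add ¬e, c):
                ○ open, literals {a=0, b=1, c=1, e=0}.
      branch 2.2 (add ¬c):
        ¬(e ∧ a): β-rule — branch into ¬e  //  ¬a.
          branch 2.2.1 (add ¬e):
            ¬(e ↔ c): β-rule — branch into e, ¬c  //  ¬e, c.
              branch 2.2.1.1 (add e, ¬c):
                × closes — contains both e and ¬e.
              branch 2.2.1.2 (add ¬e, c):
                × closes — contains both c and ¬c.
          branch 2.2.2 (add ¬a):
            ¬(e ↔ c): β-rule — branch into e, ¬c  //  ¬e, c.
              branch 2.2.2.1 (add e, ¬c):
                ○ open, literals {a=0, c=0, e=1}.
              branch 2.2.2.2 (add ¬e, c):
                × closes — contains both c and ¬c.
8 branches closed, 6 open.
An open branch gives a countermodel: a=1, b=1, c=0, e=0 (unmentioned atoms arbitrary); the premises hold there but the conclusion fails.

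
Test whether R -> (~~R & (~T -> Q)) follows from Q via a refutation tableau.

Yes

Initial set: {Q; ~(R -> (~~R & (~T -> Q)))}.
~(R -> (~~R & (~T -> Q))): α-rule — add R, ~(~~R & (~T -> Q)).
~(~~R & (~T -> Q)): β-rule — branch into ~~~R  //  ~(~T -> Q).
  branch 1 (add ~~~R):
    ~~~R: drop double negation, giving ~R.
    × closes — contains both R and ~R.
  branch 2 (add ~(~T -> Q)):
    ~(~T -> Q): α-rule — add ~T, ~Q.
    × closes — contains both Q and ~Q.
All 2 branches close.
Every branch closed, so the premises entail the conclusion.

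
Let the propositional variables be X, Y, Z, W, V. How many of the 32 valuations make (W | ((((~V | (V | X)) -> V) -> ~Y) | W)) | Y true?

32

Initial set: {((W | ((((~V | (V | X)) -> V) -> ~Y) | W)) | Y)}.
((W | ((((~V | (V | X)) -> V) -> ~Y) | W)) | Y): β-rule — branch into (W | ((((~V | (V | X)) -> V) -> ~Y) | W))  //  Y.
  branch 1 (add (W | ((((~V | (V | X)) -> V) -> ~Y) | W))):
    (W | ((((~V | (V | X)) -> V) -> ~Y) | W)): β-rule — branch into W  //  ((((~V | (V | X)) -> V) -> ~Y) | W).
      branch 1.1 (add W):
        ○ open, literals {W=1}.
      branch 1.2 (add ((((~V | (V | X)) -> V) -> ~Y) | W)):
        ((((~V | (V | X)) -> V) -> ~Y) | W): β-rule — branch into (((~V | (V | X)) -> V) -> ~Y)  //  W.
          branch 1.2.1 (add (((~V | (V | X)) -> V) -> ~Y)):
            (((~V | (V | X)) -> V) -> ~Y): β-rule — branch into ~((~V | (V | X)) -> V)  //  ~Y.
              branch 1.2.1.1 (add ~((~V | (V | X)) -> V)):
                ~((~V | (V | X)) -> V): α-rule — add (~V | (V | X)), ~V.
                (~V | (V | X)): β-rule — branch into ~V  //  (V | X).
                  branch 1.2.1.1.1 (add ~V):
                    ○ open, literals {V=0}.
                  branch 1.2.1.1.2 (add (V | X)):
                    (V | X): β-rule — branch into V  //  X.
                      branch 1.2.1.1.2.1 (add V):
                        × closes — contains both V and ~V.
                      branch 1.2.1.1.2.2 (add X):
                        ○ open, literals {V=0, X=1}.
              branch 1.2.1.2 (add ~Y):
                ○ open, literals {Y=0}.
          branch 1.2.2 (add W):
            ○ open, literals {W=1}.
  branch 2 (add Y):
    ○ open, literals {Y=1}.
1 branch closed, 6 open.
Each open branch fixes some atoms; the unmentioned ones are free. Counting distinct full assignments: branch {W=1} (X, Y, Z, V) contributes 16 new; branch {V=0} (X, Y, Z, W) contributes 8 new; branch {V=0, X=1} (Y, Z, W) contributes 0 new; branch {Y=0} (X, Z, W, V) contributes 4 new; branch {W=1} (X, Y, Z, V) contributes 0 new; branch {Y=1} (X, Z, W, V) contributes 4 new. Total: 32.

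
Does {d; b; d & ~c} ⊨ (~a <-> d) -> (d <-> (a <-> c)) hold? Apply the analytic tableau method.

Initial set: {d; b; (d & ~c); ~((~a <-> d) -> (d <-> (a <-> c)))}.
(d & ~c): α-rule — add d, ~c.
~((~a <-> d) -> (d <-> (a <-> c))): α-rule — add (~a <-> d), ~(d <-> (a <-> c)).
(~a <-> d): β-rule — branch into ~a, d  //  ~~a, ~d.
  branch 1 (add ~a, d):
    ~(d <-> (a <-> c)): β-rule — branch into d, ~(a <-> c)  //  ~d, (a <-> c).
      branch 1.1 (add d, ~(a <-> c)):
        ~(a <-> c): β-rule — branch into a, ~c  //  ~a, c.
          branch 1.1.1 (add a, ~c):
            × closes — contains both a and ~a.
          branch 1.1.2 (add ~a, c):
            × closes — contains both c and ~c.
      branch 1.2 (add ~d, (a <-> c)):
        × closes — contains both d and ~d.
  branch 2 (add ~~a, ~d):
    × closes — contains both d and ~d.
All 4 branches close.
Every branch closed, so the premises entail the conclusion.

Yes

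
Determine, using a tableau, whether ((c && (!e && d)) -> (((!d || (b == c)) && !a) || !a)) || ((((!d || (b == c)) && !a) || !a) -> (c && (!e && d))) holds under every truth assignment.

Assume the negation and expand:
Initial set: {!(((c && (!e && d)) -> (((!d || (b == c)) && !a) || !a)) || ((((!d || (b == c)) && !a) || !a) -> (c && (!e && d))))}.
!(((c && (!e && d)) -> (((!d || (b == c)) && !a) || !a)) || ((((!d || (b == c)) && !a) || !a) -> (c && (!e && d)))): α-rule — add !((c && (!e && d)) -> (((!d || (b == c)) && !a) || !a)), !((((!d || (b == c)) && !a) || !a) -> (c && (!e && d))).
!((c && (!e && d)) -> (((!d || (b == c)) && !a) || !a)): α-rule — add (c && (!e && d)), !(((!d || (b == c)) && !a) || !a).
!((((!d || (b == c)) && !a) || !a) -> (c && (!e && d))): α-rule — add (((!d || (b == c)) && !a) || !a), !(c && (!e && d)).
(c && (!e && d)): α-rule — add c, (!e && d).
!(((!d || (b == c)) && !a) || !a): α-rule — add !((!d || (b == c)) && !a), !!a.
(!e && d): α-rule — add !e, d.
(((!d || (b == c)) && !a) || !a): β-rule — branch into ((!d || (b == c)) && !a)  //  !a.
  branch 1 (add ((!d || (b == c)) && !a)):
    ((!d || (b == c)) && !a): α-rule — add (!d || (b == c)), !a.
    × closes — contains both a and !a.
  branch 2 (add !a):
    × closes — contains both a and !a.
All 2 branches close.
Every branch closed, so the negation is unsatisfiable and the formula is valid.

Valid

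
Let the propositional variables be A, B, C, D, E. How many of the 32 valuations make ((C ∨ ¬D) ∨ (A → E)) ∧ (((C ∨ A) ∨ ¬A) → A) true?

Initial set: {T (((C ∨ ¬D) ∨ (A → E)) ∧ (((C ∨ A) ∨ ¬A) → A))}.
T (((C ∨ ¬D) ∨ (A → E)) ∧ (((C ∨ A) ∨ ¬A) → A)): α-rule — add T ((C ∨ ¬D) ∨ (A → E)), T (((C ∨ A) ∨ ¬A) → A).
T ((C ∨ ¬D) ∨ (A → E)): β-rule — branch into T (C ∨ ¬D)  //  T (A → E).
  branch 1 (add T (C ∨ ¬D)):
    T (((C ∨ A) ∨ ¬A) → A): β-rule — branch into F ((C ∨ A) ∨ ¬A)  //  T A.
      branch 1.1 (add F ((C ∨ A) ∨ ¬A)):
        F ((C ∨ A) ∨ ¬A): α-rule — add F (C ∨ A), F ¬A.
        F (C ∨ A): α-rule — add F C, F A.
        × closes — contains both A and ¬A.
      branch 1.2 (add T A):
        T (C ∨ ¬D): β-rule — branch into T C  //  T ¬D.
          branch 1.2.1 (add T C):
            ○ open, literals {A=T, C=T}.
          branch 1.2.2 (add T ¬D):
            ○ open, literals {A=T, D=F}.
  branch 2 (add T (A → E)):
    T (((C ∨ A) ∨ ¬A) → A): β-rule — branch into F ((C ∨ A) ∨ ¬A)  //  T A.
      branch 2.1 (add F ((C ∨ A) ∨ ¬A)):
        F ((C ∨ A) ∨ ¬A): α-rule — add F (C ∨ A), F ¬A.
        F (C ∨ A): α-rule — add F C, F A.
        × closes — contains both A and ¬A.
      branch 2.2 (add T A):
        T (A → E): β-rule — branch into F A  //  T E.
          branch 2.2.1 (add F A):
            × closes — contains both A and ¬A.
          branch 2.2.2 (add T E):
            ○ open, literals {A=T, E=T}.
3 branches closed, 3 open.
Each open branch fixes some atoms; the unmentioned ones are free. Counting distinct full assignments: branch {A=T, C=T} (B, D, E) contributes 8 new; branch {A=T, D=F} (B, C, E) contributes 4 new; branch {A=T, E=T} (B, C, D) contributes 2 new. Total: 14.

14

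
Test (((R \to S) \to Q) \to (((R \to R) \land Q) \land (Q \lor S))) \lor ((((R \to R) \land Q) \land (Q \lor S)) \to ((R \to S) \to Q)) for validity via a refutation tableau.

Assume the negation and expand:
Initial set: {\lnot ((((R \to S) \to Q) \to (((R \to R) \land Q) \land (Q \lor S))) \lor ((((R \to R) \land Q) \land (Q \lor S)) \to ((R \to S) \to Q)))}.
\lnot ((((R \to S) \to Q) \to (((R \to R) \land Q) \land (Q \lor S))) \lor ((((R \to R) \land Q) \land (Q \lor S)) \to ((R \to S) \to Q))): α-rule — add \lnot (((R \to S) \to Q) \to (((R \to R) \land Q) \land (Q \lor S))), \lnot ((((R \to R) \land Q) \land (Q \lor S)) \to ((R \to S) \to Q)).
\lnot (((R \to S) \to Q) \to (((R \to R) \land Q) \land (Q \lor S))): α-rule — add ((R \to S) \to Q), \lnot (((R \to R) \land Q) \land (Q \lor S)).
\lnot ((((R \to R) \land Q) \land (Q \lor S)) \to ((R \to S) \to Q)): α-rule — add (((R \to R) \land Q) \land (Q \lor S)), \lnot ((R \to S) \to Q).
(((R \to R) \land Q) \land (Q \lor S)): α-rule — add ((R \to R) \land Q), (Q \lor S).
\lnot ((R \to S) \to Q): α-rule — add (R \to S), \lnot Q.
((R \to R) \land Q): α-rule — add (R \to R), Q.
× closes — contains both Q and \lnot Q.
All 1 branch closes.
Every branch closed, so the negation is unsatisfiable and the formula is valid.

Valid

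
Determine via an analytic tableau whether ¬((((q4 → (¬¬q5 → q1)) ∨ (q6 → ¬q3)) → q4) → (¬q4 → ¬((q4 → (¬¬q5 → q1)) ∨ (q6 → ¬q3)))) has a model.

Initial set: {T ¬((((q4 → (¬¬q5 → q1)) ∨ (q6 → ¬q3)) → q4) → (¬q4 → ¬((q4 → (¬¬q5 → q1)) ∨ (q6 → ¬q3))))}.
T ¬((((q4 → (¬¬q5 → q1)) ∨ (q6 → ¬q3)) → q4) → (¬q4 → ¬((q4 → (¬¬q5 → q1)) ∨ (q6 → ¬q3)))): α-rule — add T (((q4 → (¬¬q5 → q1)) ∨ (q6 → ¬q3)) → q4), F (¬q4 → ¬((q4 → (¬¬q5 → q1)) ∨ (q6 → ¬q3))).
F (¬q4 → ¬((q4 → (¬¬q5 → q1)) ∨ (q6 → ¬q3))): α-rule — add T ¬q4, F ¬((q4 → (¬¬q5 → q1)) ∨ (q6 → ¬q3)).
T (((q4 → (¬¬q5 → q1)) ∨ (q6 → ¬q3)) → q4): β-rule — branch into F ((q4 → (¬¬q5 → q1)) ∨ (q6 → ¬q3))  //  T q4.
  branch 1 (add F ((q4 → (¬¬q5 → q1)) ∨ (q6 → ¬q3))):
    F ((q4 → (¬¬q5 → q1)) ∨ (q6 → ¬q3)): α-rule — add F (q4 → (¬¬q5 → q1)), F (q6 → ¬q3).
    F (q4 → (¬¬q5 → q1)): α-rule — add T q4, F (¬¬q5 → q1).
    × closes — contains both q4 and ¬q4.
  branch 2 (add T q4):
    × closes — contains both q4 and ¬q4.
All 2 branches close.
Every branch closed; the formula is unsatisfiable.

Unsatisfiable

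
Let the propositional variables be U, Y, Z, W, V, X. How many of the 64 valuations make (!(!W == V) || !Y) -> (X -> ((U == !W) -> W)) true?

Initial set: {T ((!(!W == V) || !Y) -> (X -> ((U == !W) -> W)))}.
T ((!(!W == V) || !Y) -> (X -> ((U == !W) -> W))): β-rule — branch into F (!(!W == V) || !Y)  //  T (X -> ((U == !W) -> W)).
  branch 1 (add F (!(!W == V) || !Y)):
    F (!(!W == V) || !Y): α-rule — add F !(!W == V), F !Y.
    F !(!W == V): β-rule — branch into T !W, T V  //  F !W, F V.
      branch 1.1 (add T !W, T V):
        ○ open, literals {V=1, W=0, Y=1}.
      branch 1.2 (add F !W, F V):
        ○ open, literals {V=0, W=1, Y=1}.
  branch 2 (add T (X -> ((U == !W) -> W))):
    T (X -> ((U == !W) -> W)): β-rule — branch into F X  //  T ((U == !W) -> W).
      branch 2.1 (add F X):
        ○ open, literals {X=0}.
      branch 2.2 (add T ((U == !W) -> W)):
        T ((U == !W) -> W): β-rule — branch into F (U == !W)  //  T W.
          branch 2.2.1 (add F (U == !W)):
            F (U == !W): β-rule — branch into T U, F !W  //  F U, T !W.
              branch 2.2.1.1 (add T U, F !W):
                ○ open, literals {U=1, W=1}.
              branch 2.2.1.2 (add F U, T !W):
                ○ open, literals {U=0, W=0}.
          branch 2.2.2 (add T W):
            ○ open, literals {W=1}.
0 branches closed, 6 open.
Each open branch fixes some atoms; the unmentioned ones are free. Counting distinct full assignments: branch {V=1, W=0, Y=1} (U, Z, X) contributes 8 new; branch {V=0, W=1, Y=1} (U, Z, X) contributes 8 new; branch {X=0} (U, Y, Z, W, V) contributes 24 new; branch {U=1, W=1} (Y, Z, V, X) contributes 6 new; branch {U=0, W=0} (Y, Z, V, X) contributes 6 new; branch {W=1} (U, Y, Z, V, X) contributes 6 new. Total: 58.

58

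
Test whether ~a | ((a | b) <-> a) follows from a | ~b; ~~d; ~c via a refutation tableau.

Initial set: {(a | ~b); ~~d; ~c; ~(~a | ((a | b) <-> a))}.
~~d: drop double negation, giving d.
~(~a | ((a | b) <-> a)): α-rule — add ~~a, ~((a | b) <-> a).
(a | ~b): β-rule — branch into a  //  ~b.
  branch 1 (add a):
    ~((a | b) <-> a): β-rule — branch into (a | b), ~a  //  ~(a | b), a.
      branch 1.1 (add (a | b), ~a):
        × closes — contains both a and ~a.
      branch 1.2 (add ~(a | b), a):
        ~(a | b): α-rule — add ~a, ~b.
        × closes — contains both a and ~a.
  branch 2 (add ~b):
    ~((a | b) <-> a): β-rule — branch into (a | b), ~a  //  ~(a | b), a.
      branch 2.1 (add (a | b), ~a):
        × closes — contains both a and ~a.
      branch 2.2 (add ~(a | b), a):
        ~(a | b): α-rule — add ~a, ~b.
        × closes — contains both a and ~a.
All 4 branches close.
Every branch closed, so the premises entail the conclusion.

Yes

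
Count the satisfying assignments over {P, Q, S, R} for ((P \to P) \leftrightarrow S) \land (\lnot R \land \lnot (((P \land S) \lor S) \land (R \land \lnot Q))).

Initial set: {(((P \to P) \leftrightarrow S) \land (\lnot R \land \lnot (((P \land S) \lor S) \land (R \land \lnot Q))))}.
(((P \to P) \leftrightarrow S) \land (\lnot R \land \lnot (((P \land S) \lor S) \land (R \land \lnot Q)))): α-rule — add ((P \to P) \leftrightarrow S), (\lnot R \land \lnot (((P \land S) \lor S) \land (R \land \lnot Q))).
(\lnot R \land \lnot (((P \land S) \lor S) \land (R \land \lnot Q))): α-rule — add \lnot R, \lnot (((P \land S) \lor S) \land (R \land \lnot Q)).
((P \to P) \leftrightarrow S): β-rule — branch into (P \to P), S  //  \lnot (P \to P), \lnot S.
  branch 1 (add (P \to P), S):
    \lnot (((P \land S) \lor S) \land (R \land \lnot Q)): β-rule — branch into \lnot ((P \land S) \lor S)  //  \lnot (R \land \lnot Q).
      branch 1.1 (add \lnot ((P \land S) \lor S)):
        \lnot ((P \land S) \lor S): α-rule — add \lnot (P \land S), \lnot S.
        × closes — contains both S and \lnot S.
      branch 1.2 (add \lnot (R \land \lnot Q)):
        (P \to P): β-rule — branch into \lnot P  //  P.
          branch 1.2.1 (add \lnot P):
            \lnot (R \land \lnot Q): β-rule — branch into \lnot R  //  \lnot \lnot Q.
              branch 1.2.1.1 (add \lnot R):
                ○ open, literals {P=false, R=false, S=true}.
              branch 1.2.1.2 (add \lnot \lnot Q):
                ○ open, literals {P=false, Q=true, R=false, S=true}.
          branch 1.2.2 (add P):
            \lnot (R \land \lnot Q): β-rule — branch into \lnot R  //  \lnot \lnot Q.
              branch 1.2.2.1 (add \lnot R):
                ○ open, literals {P=true, R=false, S=true}.
              branch 1.2.2.2 (add \lnot \lnot Q):
                ○ open, literals {P=true, Q=true, R=false, S=true}.
  branch 2 (add \lnot (P \to P), \lnot S):
    \lnot (P \to P): α-rule — add P, \lnot P.
    × closes — contains both P and \lnot P.
2 branches closed, 4 open.
Each open branch fixes some atoms; the unmentioned ones are free. Counting distinct full assignments: branch {P=false, R=false, S=true} (Q) contributes 2 new; branch {P=false, Q=true, R=false, S=true} (none free) contributes 0 new; branch {P=true, R=false, S=true} (Q) contributes 2 new; branch {P=true, Q=true, R=false, S=true} (none free) contributes 0 new. Total: 4.

4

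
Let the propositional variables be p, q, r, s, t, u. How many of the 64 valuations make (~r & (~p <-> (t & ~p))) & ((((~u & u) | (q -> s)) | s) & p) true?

12

Initial set: {((~r & (~p <-> (t & ~p))) & ((((~u & u) | (q -> s)) | s) & p))}.
((~r & (~p <-> (t & ~p))) & ((((~u & u) | (q -> s)) | s) & p)): α-rule — add (~r & (~p <-> (t & ~p))), ((((~u & u) | (q -> s)) | s) & p).
(~r & (~p <-> (t & ~p))): α-rule — add ~r, (~p <-> (t & ~p)).
((((~u & u) | (q -> s)) | s) & p): α-rule — add (((~u & u) | (q -> s)) | s), p.
(~p <-> (t & ~p)): β-rule — branch into ~p, (t & ~p)  //  ~~p, ~(t & ~p).
  branch 1 (add ~p, (t & ~p)):
    × closes — contains both p and ~p.
  branch 2 (add ~~p, ~(t & ~p)):
    (((~u & u) | (q -> s)) | s): β-rule — branch into ((~u & u) | (q -> s))  //  s.
      branch 2.1 (add ((~u & u) | (q -> s))):
        ~(t & ~p): β-rule — branch into ~t  //  ~~p.
          branch 2.1.1 (add ~t):
            ((~u & u) | (q -> s)): β-rule — branch into (~u & u)  //  (q -> s).
              branch 2.1.1.1 (add (~u & u)):
                (~u & u): α-rule — add ~u, u.
                × closes — contains both u and ~u.
              branch 2.1.1.2 (add (q -> s)):
                (q -> s): β-rule — branch into ~q  //  s.
                  branch 2.1.1.2.1 (add ~q):
                    ○ open, literals {p=1, q=0, r=0, t=0}.
                  branch 2.1.1.2.2 (add s):
                    ○ open, literals {p=1, r=0, s=1, t=0}.
          branch 2.1.2 (add ~~p):
            ((~u & u) | (q -> s)): β-rule — branch into (~u & u)  //  (q -> s).
              branch 2.1.2.1 (add (~u & u)):
                (~u & u): α-rule — add ~u, u.
                × closes — contains both u and ~u.
              branch 2.1.2.2 (add (q -> s)):
                (q -> s): β-rule — branch into ~q  //  s.
                  branch 2.1.2.2.1 (add ~q):
                    ○ open, literals {p=1, q=0, r=0}.
                  branch 2.1.2.2.2 (add s):
                    ○ open, literals {p=1, r=0, s=1}.
      branch 2.2 (add s):
        ~(t & ~p): β-rule — branch into ~t  //  ~~p.
          branch 2.2.1 (add ~t):
            ○ open, literals {p=1, r=0, s=1, t=0}.
          branch 2.2.2 (add ~~p):
            ○ open, literals {p=1, r=0, s=1}.
3 branches closed, 6 open.
Each open branch fixes some atoms; the unmentioned ones are free. Counting distinct full assignments: branch {p=1, q=0, r=0, t=0} (s, u) contributes 4 new; branch {p=1, r=0, s=1, t=0} (q, u) contributes 2 new; branch {p=1, q=0, r=0} (s, t, u) contributes 4 new; branch {p=1, r=0, s=1} (q, t, u) contributes 2 new; branch {p=1, r=0, s=1, t=0} (q, u) contributes 0 new; branch {p=1, r=0, s=1} (q, t, u) contributes 0 new. Total: 12.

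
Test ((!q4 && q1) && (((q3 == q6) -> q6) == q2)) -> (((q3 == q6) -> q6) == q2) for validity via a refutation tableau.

Valid

Assume the negation and expand:
Initial set: {F (((!q4 && q1) && (((q3 == q6) -> q6) == q2)) -> (((q3 == q6) -> q6) == q2))}.
F (((!q4 && q1) && (((q3 == q6) -> q6) == q2)) -> (((q3 == q6) -> q6) == q2)): α-rule — add T ((!q4 && q1) && (((q3 == q6) -> q6) == q2)), F (((q3 == q6) -> q6) == q2).
T ((!q4 && q1) && (((q3 == q6) -> q6) == q2)): α-rule — add T (!q4 && q1), T (((q3 == q6) -> q6) == q2).
T (!q4 && q1): α-rule — add T !q4, T q1.
F (((q3 == q6) -> q6) == q2): β-rule — branch into T ((q3 == q6) -> q6), F q2  //  F ((q3 == q6) -> q6), T q2.
  branch 1 (add T ((q3 == q6) -> q6), F q2):
    T (((q3 == q6) -> q6) == q2): β-rule — branch into T ((q3 == q6) -> q6), T q2  //  F ((q3 == q6) -> q6), F q2.
      branch 1.1 (add T ((q3 == q6) -> q6), T q2):
        × closes — contains both q2 and !q2.
      branch 1.2 (add F ((q3 == q6) -> q6), F q2):
        F ((q3 == q6) -> q6): α-rule — add T (q3 == q6), F q6.
        T ((q3 == q6) -> q6): β-rule — branch into F (q3 == q6)  //  T q6.
          branch 1.2.1 (add F (q3 == q6)):
            T (q3 == q6): β-rule — branch into T q3, T q6  //  F q3, F q6.
              branch 1.2.1.1 (add T q3, T q6):
                × closes — contains both q6 and !q6.
              branch 1.2.1.2 (add F q3, F q6):
                F (q3 == q6): β-rule — branch into T q3, F q6  //  F q3, T q6.
                  branch 1.2.1.2.1 (add T q3, F q6):
                    × closes — contains both q3 and !q3.
                  branch 1.2.1.2.2 (add F q3, T q6):
                    × closes — contains both q6 and !q6.
          branch 1.2.2 (add T q6):
            × closes — contains both q6 and !q6.
  branch 2 (add F ((q3 == q6) -> q6), T q2):
    F ((q3 == q6) -> q6): α-rule — add T (q3 == q6), F q6.
    T (((q3 == q6) -> q6) == q2): β-rule — branch into T ((q3 == q6) -> q6), T q2  //  F ((q3 == q6) -> q6), F q2.
      branch 2.1 (add T ((q3 == q6) -> q6), T q2):
        T (q3 == q6): β-rule — branch into T q3, T q6  //  F q3, F q6.
          branch 2.1.1 (add T q3, T q6):
            × closes — contains both q6 and !q6.
          branch 2.1.2 (add F q3, F q6):
            T ((q3 == q6) -> q6): β-rule — branch into F (q3 == q6)  //  T q6.
              branch 2.1.2.1 (add F (q3 == q6)):
                F (q3 == q6): β-rule — branch into T q3, F q6  //  F q3, T q6.
                  branch 2.1.2.1.1 (add T q3, F q6):
                    × closes — contains both q3 and !q3.
                  branch 2.1.2.1.2 (add F q3, T q6):
                    × closes — contains both q6 and !q6.
              branch 2.1.2.2 (add T q6):
                × closes — contains both q6 and !q6.
      branch 2.2 (add F ((q3 == q6) -> q6), F q2):
        × closes — contains both q2 and !q2.
All 10 branches close.
Every branch closed, so the negation is unsatisfiable and the formula is valid.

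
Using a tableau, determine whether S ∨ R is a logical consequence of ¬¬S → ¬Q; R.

Yes

Initial set: {(¬¬S → ¬Q); R; ¬(S ∨ R)}.
¬(S ∨ R): α-rule — add ¬S, ¬R.
× closes — contains both R and ¬R.
All 1 branch closes.
Every branch closed, so the premises entail the conclusion.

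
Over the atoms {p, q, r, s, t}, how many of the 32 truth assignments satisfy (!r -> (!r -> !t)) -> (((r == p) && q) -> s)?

Initial set: {T ((!r -> (!r -> !t)) -> (((r == p) && q) -> s))}.
T ((!r -> (!r -> !t)) -> (((r == p) && q) -> s)): β-rule — branch into F (!r -> (!r -> !t))  //  T (((r == p) && q) -> s).
  branch 1 (add F (!r -> (!r -> !t))):
    F (!r -> (!r -> !t)): α-rule — add T !r, F (!r -> !t).
    F (!r -> !t): α-rule — add T !r, F !t.
    ○ open, literals {r=0, t=1}.
  branch 2 (add T (((r == p) && q) -> s)):
    T (((r == p) && q) -> s): β-rule — branch into F ((r == p) && q)  //  T s.
      branch 2.1 (add F ((r == p) && q)):
        F ((r == p) && q): β-rule — branch into F (r == p)  //  F q.
          branch 2.1.1 (add F (r == p)):
            F (r == p): β-rule — branch into T r, F p  //  F r, T p.
              branch 2.1.1.1 (add T r, F p):
                ○ open, literals {p=0, r=1}.
              branch 2.1.1.2 (add F r, T p):
                ○ open, literals {p=1, r=0}.
          branch 2.1.2 (add F q):
            ○ open, literals {q=0}.
      branch 2.2 (add T s):
        ○ open, literals {s=1}.
0 branches closed, 5 open.
Each open branch fixes some atoms; the unmentioned ones are free. Counting distinct full assignments: branch {r=0, t=1} (p, q, s) contributes 8 new; branch {p=0, r=1} (q, s, t) contributes 8 new; branch {p=1, r=0} (q, s, t) contributes 4 new; branch {q=0} (p, r, s, t) contributes 6 new; branch {s=1} (p, q, r, t) contributes 3 new. Total: 29.

29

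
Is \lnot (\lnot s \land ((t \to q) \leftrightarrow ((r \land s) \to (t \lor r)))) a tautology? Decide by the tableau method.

Not valid

Assume the negation and expand:
Initial set: {F \lnot (\lnot s \land ((t \to q) \leftrightarrow ((r \land s) \to (t \lor r))))}.
F \lnot (\lnot s \land ((t \to q) \leftrightarrow ((r \land s) \to (t \lor r)))): α-rule — add T \lnot s, T ((t \to q) \leftrightarrow ((r \land s) \to (t \lor r))).
T ((t \to q) \leftrightarrow ((r \land s) \to (t \lor r))): β-rule — branch into T (t \to q), T ((r \land s) \to (t \lor r))  //  F (t \to q), F ((r \land s) \to (t \lor r)).
  branch 1 (add T (t \to q), T ((r \land s) \to (t \lor r))):
    T (t \to q): β-rule — branch into F t  //  T q.
      branch 1.1 (add F t):
        T ((r \land s) \to (t \lor r)): β-rule — branch into F (r \land s)  //  T (t \lor r).
          branch 1.1.1 (add F (r \land s)):
            F (r \land s): β-rule — branch into F r  //  F s.
              branch 1.1.1.1 (add F r):
                ○ open, literals {r=F, s=F, t=F}.
              branch 1.1.1.2 (add F s):
                ○ open, literals {s=F, t=F}.
          branch 1.1.2 (add T (t \lor r)):
            T (t \lor r): β-rule — branch into T t  //  T r.
              branch 1.1.2.1 (add T t):
                × closes — contains both t and \lnot t.
              branch 1.1.2.2 (add T r):
                ○ open, literals {r=T, s=F, t=F}.
      branch 1.2 (add T q):
        T ((r \land s) \to (t \lor r)): β-rule — branch into F (r \land s)  //  T (t \lor r).
          branch 1.2.1 (add F (r \land s)):
            F (r \land s): β-rule — branch into F r  //  F s.
              branch 1.2.1.1 (add F r):
                ○ open, literals {q=T, r=F, s=F}.
              branch 1.2.1.2 (add F s):
                ○ open, literals {q=T, s=F}.
          branch 1.2.2 (add T (t \lor r)):
            T (t \lor r): β-rule — branch into T t  //  T r.
              branch 1.2.2.1 (add T t):
                ○ open, literals {q=T, s=F, t=T}.
              branch 1.2.2.2 (add T r):
                ○ open, literals {q=T, r=T, s=F}.
  branch 2 (add F (t \to q), F ((r \land s) \to (t \lor r))):
    F (t \to q): α-rule — add T t, F q.
    F ((r \land s) \to (t \lor r)): α-rule — add T (r \land s), F (t \lor r).
    T (r \land s): α-rule — add T r, T s.
    × closes — contains both s and \lnot s.
2 branches closed, 7 open.
An open branch gives a countermodel: r=F, s=F, t=F (unmentioned atoms arbitrary); under it the original formula is false.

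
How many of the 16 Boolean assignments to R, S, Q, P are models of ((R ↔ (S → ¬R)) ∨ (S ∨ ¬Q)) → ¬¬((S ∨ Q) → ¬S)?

Initial set: {(((R ↔ (S → ¬R)) ∨ (S ∨ ¬Q)) → ¬¬((S ∨ Q) → ¬S))}.
(((R ↔ (S → ¬R)) ∨ (S ∨ ¬Q)) → ¬¬((S ∨ Q) → ¬S)): β-rule — branch into ¬((R ↔ (S → ¬R)) ∨ (S ∨ ¬Q))  //  ¬¬((S ∨ Q) → ¬S).
  branch 1 (add ¬((R ↔ (S → ¬R)) ∨ (S ∨ ¬Q))):
    ¬((R ↔ (S → ¬R)) ∨ (S ∨ ¬Q)): α-rule — add ¬(R ↔ (S → ¬R)), ¬(S ∨ ¬Q).
    ¬(S ∨ ¬Q): α-rule — add ¬S, ¬¬Q.
    ¬(R ↔ (S → ¬R)): β-rule — branch into R, ¬(S → ¬R)  //  ¬R, (S → ¬R).
      branch 1.1 (add R, ¬(S → ¬R)):
        ¬(S → ¬R): α-rule — add S, ¬¬R.
        × closes — contains both S and ¬S.
      branch 1.2 (add ¬R, (S → ¬R)):
        (S → ¬R): β-rule — branch into ¬S  //  ¬R.
          branch 1.2.1 (add ¬S):
            ○ open, literals {Q=true, R=false, S=false}.
          branch 1.2.2 (add ¬R):
            ○ open, literals {Q=true, R=false, S=false}.
  branch 2 (add ¬¬((S ∨ Q) → ¬S)):
    ¬¬((S ∨ Q) → ¬S): drop double negation, giving ((S ∨ Q) → ¬S).
    ((S ∨ Q) → ¬S): β-rule — branch into ¬(S ∨ Q)  //  ¬S.
      branch 2.1 (add ¬(S ∨ Q)):
        ¬(S ∨ Q): α-rule — add ¬S, ¬Q.
        ○ open, literals {Q=false, S=false}.
      branch 2.2 (add ¬S):
        ○ open, literals {S=false}.
1 branch closed, 4 open.
Each open branch fixes some atoms; the unmentioned ones are free. Counting distinct full assignments: branch {Q=true, R=false, S=false} (P) contributes 2 new; branch {Q=true, R=false, S=false} (P) contributes 0 new; branch {Q=false, S=false} (R, P) contributes 4 new; branch {S=false} (R, Q, P) contributes 2 new. Total: 8.

8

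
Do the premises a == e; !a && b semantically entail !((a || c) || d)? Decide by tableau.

Initial set: {(a == e); (!a && b); !!((a || c) || d)}.
(!a && b): α-rule — add !a, b.
(a == e): β-rule — branch into a, e  //  !a, !e.
  branch 1 (add a, e):
    × closes — contains both a and !a.
  branch 2 (add !a, !e):
    !!((a || c) || d): β-rule — branch into (a || c)  //  d.
      branch 2.1 (add (a || c)):
        (a || c): β-rule — branch into a  //  c.
          branch 2.1.1 (add a):
            × closes — contains both a and !a.
          branch 2.1.2 (add c):
            ○ open, literals {a=false, b=true, c=true, e=false}.
      branch 2.2 (add d):
        ○ open, literals {a=false, b=true, d=true, e=false}.
2 branches closed, 2 open.
An open branch gives a countermodel: a=false, b=true, c=true, e=false (unmentioned atoms arbitrary); the premises hold there but the conclusion fails.

No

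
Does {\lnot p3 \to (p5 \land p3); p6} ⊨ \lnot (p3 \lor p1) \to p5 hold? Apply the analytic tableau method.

Yes

Initial set: {(\lnot p3 \to (p5 \land p3)); p6; \lnot (\lnot (p3 \lor p1) \to p5)}.
\lnot (\lnot (p3 \lor p1) \to p5): α-rule — add \lnot (p3 \lor p1), \lnot p5.
\lnot (p3 \lor p1): α-rule — add \lnot p3, \lnot p1.
(\lnot p3 \to (p5 \land p3)): β-rule — branch into \lnot \lnot p3  //  (p5 \land p3).
  branch 1 (add \lnot \lnot p3):
    × closes — contains both p3 and \lnot p3.
  branch 2 (add (p5 \land p3)):
    (p5 \land p3): α-rule — add p5, p3.
    × closes — contains both p5 and \lnot p5.
All 2 branches close.
Every branch closed, so the premises entail the conclusion.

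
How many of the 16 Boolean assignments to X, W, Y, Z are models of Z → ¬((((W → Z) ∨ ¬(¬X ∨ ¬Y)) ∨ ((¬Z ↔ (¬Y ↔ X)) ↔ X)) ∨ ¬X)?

8

Initial set: {T (Z → ¬((((W → Z) ∨ ¬(¬X ∨ ¬Y)) ∨ ((¬Z ↔ (¬Y ↔ X)) ↔ X)) ∨ ¬X))}.
T (Z → ¬((((W → Z) ∨ ¬(¬X ∨ ¬Y)) ∨ ((¬Z ↔ (¬Y ↔ X)) ↔ X)) ∨ ¬X)): β-rule — branch into F Z  //  T ¬((((W → Z) ∨ ¬(¬X ∨ ¬Y)) ∨ ((¬Z ↔ (¬Y ↔ X)) ↔ X)) ∨ ¬X).
  branch 1 (add F Z):
    ○ open, literals {Z=false}.
  branch 2 (add T ¬((((W → Z) ∨ ¬(¬X ∨ ¬Y)) ∨ ((¬Z ↔ (¬Y ↔ X)) ↔ X)) ∨ ¬X)):
    T ¬((((W → Z) ∨ ¬(¬X ∨ ¬Y)) ∨ ((¬Z ↔ (¬Y ↔ X)) ↔ X)) ∨ ¬X): α-rule — add F (((W → Z) ∨ ¬(¬X ∨ ¬Y)) ∨ ((¬Z ↔ (¬Y ↔ X)) ↔ X)), F ¬X.
    F (((W → Z) ∨ ¬(¬X ∨ ¬Y)) ∨ ((¬Z ↔ (¬Y ↔ X)) ↔ X)): α-rule — add F ((W → Z) ∨ ¬(¬X ∨ ¬Y)), F ((¬Z ↔ (¬Y ↔ X)) ↔ X).
    F ((W → Z) ∨ ¬(¬X ∨ ¬Y)): α-rule — add F (W → Z), F ¬(¬X ∨ ¬Y).
    F (W → Z): α-rule — add T W, F Z.
    F ((¬Z ↔ (¬Y ↔ X)) ↔ X): β-rule — branch into T (¬Z ↔ (¬Y ↔ X)), F X  //  F (¬Z ↔ (¬Y ↔ X)), T X.
      branch 2.1 (add T (¬Z ↔ (¬Y ↔ X)), F X):
        × closes — contains both X and ¬X.
      branch 2.2 (add F (¬Z ↔ (¬Y ↔ X)), T X):
        F ¬(¬X ∨ ¬Y): β-rule — branch into T ¬X  //  T ¬Y.
          branch 2.2.1 (add T ¬X):
            × closes — contains both X and ¬X.
          branch 2.2.2 (add T ¬Y):
            F (¬Z ↔ (¬Y ↔ X)): β-rule — branch into T ¬Z, F (¬Y ↔ X)  //  F ¬Z, T (¬Y ↔ X).
              branch 2.2.2.1 (add T ¬Z, F (¬Y ↔ X)):
                F (¬Y ↔ X): β-rule — branch into T ¬Y, F X  //  F ¬Y, T X.
                  branch 2.2.2.1.1 (add T ¬Y, F X):
                    × closes — contains both X and ¬X.
                  branch 2.2.2.1.2 (add F ¬Y, T X):
                    × closes — contains both Y and ¬Y.
              branch 2.2.2.2 (add F ¬Z, T (¬Y ↔ X)):
                × closes — contains both Z and ¬Z.
5 branches closed, 1 open.
Each open branch fixes some atoms; the unmentioned ones are free. Counting distinct full assignments: branch {Z=false} (X, W, Y) contributes 8 new. Total: 8.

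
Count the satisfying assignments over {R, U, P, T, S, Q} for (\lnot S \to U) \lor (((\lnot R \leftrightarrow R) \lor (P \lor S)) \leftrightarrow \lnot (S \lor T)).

56

Initial set: {T ((\lnot S \to U) \lor (((\lnot R \leftrightarrow R) \lor (P \lor S)) \leftrightarrow \lnot (S \lor T)))}.
T ((\lnot S \to U) \lor (((\lnot R \leftrightarrow R) \lor (P \lor S)) \leftrightarrow \lnot (S \lor T))): β-rule — branch into T (\lnot S \to U)  //  T (((\lnot R \leftrightarrow R) \lor (P \lor S)) \leftrightarrow \lnot (S \lor T)).
  branch 1 (add T (\lnot S \to U)):
    T (\lnot S \to U): β-rule — branch into F \lnot S  //  T U.
      branch 1.1 (add F \lnot S):
        ○ open, literals {S=T}.
      branch 1.2 (add T U):
        ○ open, literals {U=T}.
  branch 2 (add T (((\lnot R \leftrightarrow R) \lor (P \lor S)) \leftrightarrow \lnot (S \lor T))):
    T (((\lnot R \leftrightarrow R) \lor (P \lor S)) \leftrightarrow \lnot (S \lor T)): β-rule — branch into T ((\lnot R \leftrightarrow R) \lor (P \lor S)), T \lnot (S \lor T)  //  F ((\lnot R \leftrightarrow R) \lor (P \lor S)), F \lnot (S \lor T).
      branch 2.1 (add T ((\lnot R \leftrightarrow R) \lor (P \lor S)), T \lnot (S \lor T)):
        T \lnot (S \lor T): α-rule — add F S, F T.
        T ((\lnot R \leftrightarrow R) \lor (P \lor S)): β-rule — branch into T (\lnot R \leftrightarrow R)  //  T (P \lor S).
          branch 2.1.1 (add T (\lnot R \leftrightarrow R)):
            T (\lnot R \leftrightarrow R): β-rule — branch into T \lnot R, T R  //  F \lnot R, F R.
              branch 2.1.1.1 (add T \lnot R, T R):
                × closes — contains both R and \lnot R.
              branch 2.1.1.2 (add F \lnot R, F R):
                × closes — contains both R and \lnot R.
          branch 2.1.2 (add T (P \lor S)):
            T (P \lor S): β-rule — branch into T P  //  T S.
              branch 2.1.2.1 (add T P):
                ○ open, literals {P=T, S=F, T=F}.
              branch 2.1.2.2 (add T S):
                × closes — contains both S and \lnot S.
      branch 2.2 (add F ((\lnot R \leftrightarrow R) \lor (P \lor S)), F \lnot (S \lor T)):
        F ((\lnot R \leftrightarrow R) \lor (P \lor S)): α-rule — add F (\lnot R \leftrightarrow R), F (P \lor S).
        F (P \lor S): α-rule — add F P, F S.
        F \lnot (S \lor T): β-rule — branch into T S  //  T T.
          branch 2.2.1 (add T S):
            × closes — contains both S and \lnot S.
          branch 2.2.2 (add T T):
            F (\lnot R \leftrightarrow R): β-rule — branch into T \lnot R, F R  //  F \lnot R, T R.
              branch 2.2.2.1 (add T \lnot R, F R):
                ○ open, literals {P=F, R=F, S=F, T=T}.
              branch 2.2.2.2 (add F \lnot R, T R):
                ○ open, literals {P=F, R=T, S=F, T=T}.
4 branches closed, 5 open.
Each open branch fixes some atoms; the unmentioned ones are free. Counting distinct full assignments: branch {S=T} (R, U, P, T, Q) contributes 32 new; branch {U=T} (R, P, T, S, Q) contributes 16 new; branch {P=T, S=F, T=F} (R, U, Q) contributes 4 new; branch {P=F, R=F, S=F, T=T} (U, Q) contributes 2 new; branch {P=F, R=T, S=F, T=T} (U, Q) contributes 2 new. Total: 56.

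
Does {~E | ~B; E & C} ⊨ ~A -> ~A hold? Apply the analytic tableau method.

Yes

Initial set: {(~E | ~B); (E & C); ~(~A -> ~A)}.
(E & C): α-rule — add E, C.
~(~A -> ~A): α-rule — add ~A, ~~A.
× closes — contains both A and ~A.
All 1 branch closes.
Every branch closed, so the premises entail the conclusion.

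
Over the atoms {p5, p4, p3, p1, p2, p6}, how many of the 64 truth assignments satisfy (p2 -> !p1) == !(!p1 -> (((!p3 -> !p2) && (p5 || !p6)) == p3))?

26

Initial set: {((p2 -> !p1) == !(!p1 -> (((!p3 -> !p2) && (p5 || !p6)) == p3)))}.
((p2 -> !p1) == !(!p1 -> (((!p3 -> !p2) && (p5 || !p6)) == p3))): β-rule — branch into (p2 -> !p1), !(!p1 -> (((!p3 -> !p2) && (p5 || !p6)) == p3))  //  !(p2 -> !p1), !!(!p1 -> (((!p3 -> !p2) && (p5 || !p6)) == p3)).
  branch 1 (add (p2 -> !p1), !(!p1 -> (((!p3 -> !p2) && (p5 || !p6)) == p3))):
    !(!p1 -> (((!p3 -> !p2) && (p5 || !p6)) == p3)): α-rule — add !p1, !(((!p3 -> !p2) && (p5 || !p6)) == p3).
    (p2 -> !p1): β-rule — branch into !p2  //  !p1.
      branch 1.1 (add !p2):
        !(((!p3 -> !p2) && (p5 || !p6)) == p3): β-rule — branch into ((!p3 -> !p2) && (p5 || !p6)), !p3  //  !((!p3 -> !p2) && (p5 || !p6)), p3.
          branch 1.1.1 (add ((!p3 -> !p2) && (p5 || !p6)), !p3):
            ((!p3 -> !p2) && (p5 || !p6)): α-rule — add (!p3 -> !p2), (p5 || !p6).
            (!p3 -> !p2): β-rule — branch into !!p3  //  !p2.
              branch 1.1.1.1 (add !!p3):
                × closes — contains both p3 and !p3.
              branch 1.1.1.2 (add !p2):
                (p5 || !p6): β-rule — branch into p5  //  !p6.
                  branch 1.1.1.2.1 (add p5):
                    ○ open, literals {p1=0, p2=0, p3=0, p5=1}.
                  branch 1.1.1.2.2 (add !p6):
                    ○ open, literals {p1=0, p2=0, p3=0, p6=0}.
          branch 1.1.2 (add !((!p3 -> !p2) && (p5 || !p6)), p3):
            !((!p3 -> !p2) && (p5 || !p6)): β-rule — branch into !(!p3 -> !p2)  //  !(p5 || !p6).
              branch 1.1.2.1 (add !(!p3 -> !p2)):
                !(!p3 -> !p2): α-rule — add !p3, !!p2.
                × closes — contains both p3 and !p3.
              branch 1.1.2.2 (add !(p5 || !p6)):
                !(p5 || !p6): α-rule — add !p5, !!p6.
                ○ open, literals {p1=0, p2=0, p3=1, p5=0, p6=1}.
      branch 1.2 (add !p1):
        !(((!p3 -> !p2) && (p5 || !p6)) == p3): β-rule — branch into ((!p3 -> !p2) && (p5 || !p6)), !p3  //  !((!p3 -> !p2) && (p5 || !p6)), p3.
          branch 1.2.1 (add ((!p3 -> !p2) && (p5 || !p6)), !p3):
            ((!p3 -> !p2) && (p5 || !p6)): α-rule — add (!p3 -> !p2), (p5 || !p6).
            (!p3 -> !p2): β-rule — branch into !!p3  //  !p2.
              branch 1.2.1.1 (add !!p3):
                × closes — contains both p3 and !p3.
              branch 1.2.1.2 (add !p2):
                (p5 || !p6): β-rule — branch into p5  //  !p6.
                  branch 1.2.1.2.1 (add p5):
                    ○ open, literals {p1=0, p2=0, p3=0, p5=1}.
                  branch 1.2.1.2.2 (add !p6):
                    ○ open, literals {p1=0, p2=0, p3=0, p6=0}.
          branch 1.2.2 (add !((!p3 -> !p2) && (p5 || !p6)), p3):
            !((!p3 -> !p2) && (p5 || !p6)): β-rule — branch into !(!p3 -> !p2)  //  !(p5 || !p6).
              branch 1.2.2.1 (add !(!p3 -> !p2)):
                !(!p3 -> !p2): α-rule — add !p3, !!p2.
                × closes — contains both p3 and !p3.
              branch 1.2.2.2 (add !(p5 || !p6)):
                !(p5 || !p6): α-rule — add !p5, !!p6.
                ○ open, literals {p1=0, p3=1, p5=0, p6=1}.
  branch 2 (add !(p2 -> !p1), !!(!p1 -> (((!p3 -> !p2) && (p5 || !p6)) == p3))):
    !(p2 -> !p1): α-rule — add p2, !!p1.
    !!(!p1 -> (((!p3 -> !p2) && (p5 || !p6)) == p3)): β-rule — branch into !!p1  //  (((!p3 -> !p2) && (p5 || !p6)) == p3).
      branch 2.1 (add !!p1):
        ○ open, literals {p1=1, p2=1}.
      branch 2.2 (add (((!p3 -> !p2) && (p5 || !p6)) == p3)):
        (((!p3 -> !p2) && (p5 || !p6)) == p3): β-rule — branch into ((!p3 -> !p2) && (p5 || !p6)), p3  //  !((!p3 -> !p2) && (p5 || !p6)), !p3.
          branch 2.2.1 (add ((!p3 -> !p2) && (p5 || !p6)), p3):
            ((!p3 -> !p2) && (p5 || !p6)): α-rule — add (!p3 -> !p2), (p5 || !p6).
            (!p3 -> !p2): β-rule — branch into !!p3  //  !p2.
              branch 2.2.1.1 (add !!p3):
                (p5 || !p6): β-rule — branch into p5  //  !p6.
                  branch 2.2.1.1.1 (add p5):
                    ○ open, literals {p1=1, p2=1, p3=1, p5=1}.
                  branch 2.2.1.1.2 (add !p6):
                    ○ open, literals {p1=1, p2=1, p3=1, p6=0}.
              branch 2.2.1.2 (add !p2):
                × closes — contains both p2 and !p2.
          branch 2.2.2 (add !((!p3 -> !p2) && (p5 || !p6)), !p3):
            !((!p3 -> !p2) && (p5 || !p6)): β-rule — branch into !(!p3 -> !p2)  //  !(p5 || !p6).
              branch 2.2.2.1 (add !(!p3 -> !p2)):
                !(!p3 -> !p2): α-rule — add !p3, !!p2.
                ○ open, literals {p1=1, p2=1, p3=0}.
              branch 2.2.2.2 (add !(p5 || !p6)):
                !(p5 || !p6): α-rule — add !p5, !!p6.
                ○ open, literals {p1=1, p2=1, p3=0, p5=0, p6=1}.
5 branches closed, 11 open.
Each open branch fixes some atoms; the unmentioned ones are free. Counting distinct full assignments: branch {p1=0, p2=0, p3=0, p5=1} (p4, p6) contributes 4 new; branch {p1=0, p2=0, p3=0, p6=0} (p5, p4) contributes 2 new; branch {p1=0, p2=0, p3=1, p5=0, p6=1} (p4) contributes 2 new; branch {p1=0, p2=0, p3=0, p5=1} (p4, p6) contributes 0 new; branch {p1=0, p2=0, p3=0, p6=0} (p5, p4) contributes 0 new; branch {p1=0, p3=1, p5=0, p6=1} (p4, p2) contributes 2 new; branch {p1=1, p2=1} (p5, p4, p3, p6) contributes 16 new; branch {p1=1, p2=1, p3=1, p5=1} (p4, p6) contributes 0 new; branch {p1=1, p2=1, p3=1, p6=0} (p5, p4) contributes 0 new; branch {p1=1, p2=1, p3=0} (p5, p4, p6) contributes 0 new; branch {p1=1, p2=1, p3=0, p5=0, p6=1} (p4) contributes 0 new. Total: 26.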